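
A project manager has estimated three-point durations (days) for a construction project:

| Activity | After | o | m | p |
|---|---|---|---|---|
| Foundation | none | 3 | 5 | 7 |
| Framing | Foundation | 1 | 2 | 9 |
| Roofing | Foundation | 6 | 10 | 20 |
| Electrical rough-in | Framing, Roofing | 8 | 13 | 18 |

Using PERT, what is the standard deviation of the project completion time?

te_Foundation = (3 + 4·5 + 7)/6 = 30/6 = 5; σ²_Foundation = ((7−3)/6)² = 0.444
te_Framing = (1 + 4·2 + 9)/6 = 18/6 = 3; σ²_Framing = ((9−1)/6)² = 1.778
te_Roofing = (6 + 4·10 + 20)/6 = 66/6 = 11; σ²_Roofing = ((20−6)/6)² = 5.444
te_Electrical rough-in = (8 + 4·13 + 18)/6 = 78/6 = 13; σ²_Electrical rough-in = ((18−8)/6)² = 2.778

Forward pass:
ES_Foundation = 0; EF_Foundation = 5
ES_Framing = 5; EF_Framing = 5+3 = 8
ES_Roofing = 5; EF_Roofing = 5+11 = 16
ES_Electrical rough-in = max(EF_Framing=8, EF_Roofing=16) = 16; EF_Electrical rough-in = 16+13 = 29
Expected project duration μ = 29 days. Critical path: Foundation → Roofing → Electrical rough-in.

Variance along critical path = 0.444 + 5.444 + 2.778 = 8.667
σ = √8.667 = 2.944 days

2.94 days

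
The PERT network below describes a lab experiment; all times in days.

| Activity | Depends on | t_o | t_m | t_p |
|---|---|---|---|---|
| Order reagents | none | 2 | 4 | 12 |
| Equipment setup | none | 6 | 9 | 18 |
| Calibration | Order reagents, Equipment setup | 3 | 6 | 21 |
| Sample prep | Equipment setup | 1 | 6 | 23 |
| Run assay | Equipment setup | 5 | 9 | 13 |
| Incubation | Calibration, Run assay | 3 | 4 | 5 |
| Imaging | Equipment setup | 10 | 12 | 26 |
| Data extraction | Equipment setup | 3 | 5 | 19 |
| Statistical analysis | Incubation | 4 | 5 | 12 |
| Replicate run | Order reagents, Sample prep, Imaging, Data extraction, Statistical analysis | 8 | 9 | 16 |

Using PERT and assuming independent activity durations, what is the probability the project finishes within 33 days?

te_Order reagents = (2 + 4·4 + 12)/6 = 30/6 = 5; σ²_Order reagents = ((12−2)/6)² = 2.778
te_Equipment setup = (6 + 4·9 + 18)/6 = 60/6 = 10; σ²_Equipment setup = ((18−6)/6)² = 4.000
te_Calibration = (3 + 4·6 + 21)/6 = 48/6 = 8; σ²_Calibration = ((21−3)/6)² = 9.000
te_Sample prep = (1 + 4·6 + 23)/6 = 48/6 = 8; σ²_Sample prep = ((23−1)/6)² = 13.444
te_Run assay = (5 + 4·9 + 13)/6 = 54/6 = 9; σ²_Run assay = ((13−5)/6)² = 1.778
te_Incubation = (3 + 4·4 + 5)/6 = 24/6 = 4; σ²_Incubation = ((5−3)/6)² = 0.111
te_Imaging = (10 + 4·12 + 26)/6 = 84/6 = 14; σ²_Imaging = ((26−10)/6)² = 7.111
te_Data extraction = (3 + 4·5 + 19)/6 = 42/6 = 7; σ²_Data extraction = ((19−3)/6)² = 7.111
te_Statistical analysis = (4 + 4·5 + 12)/6 = 36/6 = 6; σ²_Statistical analysis = ((12−4)/6)² = 1.778
te_Replicate run = (8 + 4·9 + 16)/6 = 60/6 = 10; σ²_Replicate run = ((16−8)/6)² = 1.778

Forward pass:
ES_Order reagents = 0; EF_Order reagents = 5
ES_Equipment setup = 0; EF_Equipment setup = 10
ES_Calibration = max(EF_Order reagents=5, EF_Equipment setup=10) = 10; EF_Calibration = 10+8 = 18
ES_Sample prep = 10; EF_Sample prep = 10+8 = 18
ES_Run assay = 10; EF_Run assay = 10+9 = 19
ES_Incubation = max(EF_Calibration=18, EF_Run assay=19) = 19; EF_Incubation = 19+4 = 23
ES_Imaging = 10; EF_Imaging = 10+14 = 24
ES_Data extraction = 10; EF_Data extraction = 10+7 = 17
ES_Statistical analysis = 23; EF_Statistical analysis = 23+6 = 29
ES_Replicate run = max(EF_Order reagents=5, EF_Sample prep=18, EF_Imaging=24, EF_Data extraction=17, EF_Statistical analysis=29) = 29; EF_Replicate run = 29+10 = 39
Expected project duration μ = 39 days. Critical path: Equipment setup → Run assay → Incubation → Statistical analysis → Replicate run.

Variance along critical path = 4.000 + 1.778 + 0.111 + 1.778 + 1.778 = 9.444; σ = √9.444 = 3.073 days.
Z = (33 − 39) / 3.073 = -1.952
P(T ≤ 33) = Φ(-1.952) ≈ 0.025

0.025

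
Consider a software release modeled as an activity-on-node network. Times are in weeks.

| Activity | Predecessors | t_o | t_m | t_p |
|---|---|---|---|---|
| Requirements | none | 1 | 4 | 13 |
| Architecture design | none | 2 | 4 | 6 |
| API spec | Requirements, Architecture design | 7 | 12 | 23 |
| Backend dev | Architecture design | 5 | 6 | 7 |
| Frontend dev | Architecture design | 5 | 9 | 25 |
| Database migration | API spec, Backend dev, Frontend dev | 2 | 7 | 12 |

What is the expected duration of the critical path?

25 weeks

te_Requirements = (1 + 4·4 + 13)/6 = 30/6 = 5
te_Architecture design = (2 + 4·4 + 6)/6 = 24/6 = 4
te_API spec = (7 + 4·12 + 23)/6 = 78/6 = 13
te_Backend dev = (5 + 4·6 + 7)/6 = 36/6 = 6
te_Frontend dev = (5 + 4·9 + 25)/6 = 66/6 = 11
te_Database migration = (2 + 4·7 + 12)/6 = 42/6 = 7

Forward pass:
ES_Requirements = 0; EF_Requirements = 5
ES_Architecture design = 0; EF_Architecture design = 4
ES_API spec = max(EF_Requirements=5, EF_Architecture design=4) = 5; EF_API spec = 5+13 = 18
ES_Backend dev = 4; EF_Backend dev = 4+6 = 10
ES_Frontend dev = 4; EF_Frontend dev = 4+11 = 15
ES_Database migration = max(EF_API spec=18, EF_Backend dev=10, EF_Frontend dev=15) = 18; EF_Database migration = 18+7 = 25
Expected project duration μ = 25 weeks. Critical path: Requirements → API spec → Database migration.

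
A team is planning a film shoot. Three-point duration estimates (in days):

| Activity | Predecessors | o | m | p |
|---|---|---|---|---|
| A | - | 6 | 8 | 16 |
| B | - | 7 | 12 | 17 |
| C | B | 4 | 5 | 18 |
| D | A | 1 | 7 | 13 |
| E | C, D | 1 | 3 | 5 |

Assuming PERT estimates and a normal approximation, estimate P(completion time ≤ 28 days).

0.979

te_A = (6 + 4·8 + 16)/6 = 54/6 = 9; σ²_A = ((16−6)/6)² = 2.778
te_B = (7 + 4·12 + 17)/6 = 72/6 = 12; σ²_B = ((17−7)/6)² = 2.778
te_C = (4 + 4·5 + 18)/6 = 42/6 = 7; σ²_C = ((18−4)/6)² = 5.444
te_D = (1 + 4·7 + 13)/6 = 42/6 = 7; σ²_D = ((13−1)/6)² = 4.000
te_E = (1 + 4·3 + 5)/6 = 18/6 = 3; σ²_E = ((5−1)/6)² = 0.444

Forward pass:
ES_A = 0; EF_A = 9
ES_B = 0; EF_B = 12
ES_C = 12; EF_C = 12+7 = 19
ES_D = 9; EF_D = 9+7 = 16
ES_E = max(EF_C=19, EF_D=16) = 19; EF_E = 19+3 = 22
Expected project duration μ = 22 days. Critical path: B → C → E.

Variance along critical path = 2.778 + 5.444 + 0.444 = 8.667; σ = √8.667 = 2.944 days.
Z = (28 − 22) / 2.944 = 2.038
P(T ≤ 28) = Φ(2.038) ≈ 0.979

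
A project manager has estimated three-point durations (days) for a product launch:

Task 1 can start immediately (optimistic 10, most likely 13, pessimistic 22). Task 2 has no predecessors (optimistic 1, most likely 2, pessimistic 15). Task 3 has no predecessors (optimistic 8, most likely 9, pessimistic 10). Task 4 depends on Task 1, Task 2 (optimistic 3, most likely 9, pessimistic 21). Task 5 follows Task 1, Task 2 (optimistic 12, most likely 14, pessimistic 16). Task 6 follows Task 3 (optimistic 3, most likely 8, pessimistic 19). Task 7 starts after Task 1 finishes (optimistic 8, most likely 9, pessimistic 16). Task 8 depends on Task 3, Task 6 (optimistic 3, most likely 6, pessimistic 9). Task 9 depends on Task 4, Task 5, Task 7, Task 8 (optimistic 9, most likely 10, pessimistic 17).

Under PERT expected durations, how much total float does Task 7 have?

4 days

te_Task 1 = (10 + 4·13 + 22)/6 = 84/6 = 14
te_Task 2 = (1 + 4·2 + 15)/6 = 24/6 = 4
te_Task 3 = (8 + 4·9 + 10)/6 = 54/6 = 9
te_Task 4 = (3 + 4·9 + 21)/6 = 60/6 = 10
te_Task 5 = (12 + 4·14 + 16)/6 = 84/6 = 14
te_Task 6 = (3 + 4·8 + 19)/6 = 54/6 = 9
te_Task 7 = (8 + 4·9 + 16)/6 = 60/6 = 10
te_Task 8 = (3 + 4·6 + 9)/6 = 36/6 = 6
te_Task 9 = (9 + 4·10 + 17)/6 = 66/6 = 11

Forward pass:
ES_Task 1 = 0; EF_Task 1 = 14
ES_Task 2 = 0; EF_Task 2 = 4
ES_Task 3 = 0; EF_Task 3 = 9
ES_Task 4 = max(EF_Task 1=14, EF_Task 2=4) = 14; EF_Task 4 = 14+10 = 24
ES_Task 5 = max(EF_Task 1=14, EF_Task 2=4) = 14; EF_Task 5 = 14+14 = 28
ES_Task 6 = 9; EF_Task 6 = 9+9 = 18
ES_Task 7 = 14; EF_Task 7 = 14+10 = 24
ES_Task 8 = max(EF_Task 3=9, EF_Task 6=18) = 18; EF_Task 8 = 18+6 = 24
ES_Task 9 = max(EF_Task 4=24, EF_Task 5=28, EF_Task 7=24, EF_Task 8=24) = 28; EF_Task 9 = 28+11 = 39
Expected project duration μ = 39 days. Critical path: Task 1 → Task 5 → Task 9.

Backward pass:
LF_Task 9 = 39; LS_Task 9 = 39−11 = 28
LF_Task 8 = LS_Task 9 = 28; LS_Task 8 = 28−6 = 22
LF_Task 7 = LS_Task 9 = 28; LS_Task 7 = 28−10 = 18
LF_Task 6 = LS_Task 8 = 22; LS_Task 6 = 22−9 = 13
LF_Task 5 = LS_Task 9 = 28; LS_Task 5 = 28−14 = 14
LF_Task 4 = LS_Task 9 = 28; LS_Task 4 = 28−10 = 18
LF_Task 3 = min(LS_Task 6=13, LS_Task 8=22) = 13; LS_Task 3 = 13−9 = 4
LF_Task 2 = min(LS_Task 4=18, LS_Task 5=14) = 14; LS_Task 2 = 14−4 = 10
LF_Task 1 = min(LS_Task 4=18, LS_Task 5=14, LS_Task 7=18) = 14; LS_Task 1 = 14−14 = 0
Slack_Task 7 = LS_Task 7 − ES_Task 7 = 18 − 14 = 4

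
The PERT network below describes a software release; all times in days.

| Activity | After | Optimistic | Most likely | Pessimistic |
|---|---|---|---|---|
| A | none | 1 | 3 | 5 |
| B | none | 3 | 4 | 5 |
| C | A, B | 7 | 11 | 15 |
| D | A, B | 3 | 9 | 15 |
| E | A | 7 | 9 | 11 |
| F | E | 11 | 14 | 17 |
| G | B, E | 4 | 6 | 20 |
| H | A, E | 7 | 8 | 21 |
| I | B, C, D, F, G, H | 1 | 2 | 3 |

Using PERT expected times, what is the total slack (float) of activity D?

te_A = (1 + 4·3 + 5)/6 = 18/6 = 3
te_B = (3 + 4·4 + 5)/6 = 24/6 = 4
te_C = (7 + 4·11 + 15)/6 = 66/6 = 11
te_D = (3 + 4·9 + 15)/6 = 54/6 = 9
te_E = (7 + 4·9 + 11)/6 = 54/6 = 9
te_F = (11 + 4·14 + 17)/6 = 84/6 = 14
te_G = (4 + 4·6 + 20)/6 = 48/6 = 8
te_H = (7 + 4·8 + 21)/6 = 60/6 = 10
te_I = (1 + 4·2 + 3)/6 = 12/6 = 2

Forward pass:
ES_A = 0; EF_A = 3
ES_B = 0; EF_B = 4
ES_C = max(EF_A=3, EF_B=4) = 4; EF_C = 4+11 = 15
ES_D = max(EF_A=3, EF_B=4) = 4; EF_D = 4+9 = 13
ES_E = 3; EF_E = 3+9 = 12
ES_F = 12; EF_F = 12+14 = 26
ES_G = max(EF_B=4, EF_E=12) = 12; EF_G = 12+8 = 20
ES_H = max(EF_A=3, EF_E=12) = 12; EF_H = 12+10 = 22
ES_I = max(EF_B=4, EF_C=15, EF_D=13, EF_F=26, EF_G=20, EF_H=22) = 26; EF_I = 26+2 = 28
Expected project duration μ = 28 days. Critical path: A → E → F → I.

Backward pass:
LF_I = 28; LS_I = 28−2 = 26
LF_H = LS_I = 26; LS_H = 26−10 = 16
LF_G = LS_I = 26; LS_G = 26−8 = 18
LF_F = LS_I = 26; LS_F = 26−14 = 12
LF_E = min(LS_F=12, LS_G=18, LS_H=16) = 12; LS_E = 12−9 = 3
LF_D = LS_I = 26; LS_D = 26−9 = 17
LF_C = LS_I = 26; LS_C = 26−11 = 15
LF_B = min(LS_C=15, LS_D=17, LS_G=18, LS_I=26) = 15; LS_B = 15−4 = 11
LF_A = min(LS_C=15, LS_D=17, LS_E=3, LS_H=16) = 3; LS_A = 3−3 = 0
Slack_D = LS_D − ES_D = 17 − 4 = 13

13 days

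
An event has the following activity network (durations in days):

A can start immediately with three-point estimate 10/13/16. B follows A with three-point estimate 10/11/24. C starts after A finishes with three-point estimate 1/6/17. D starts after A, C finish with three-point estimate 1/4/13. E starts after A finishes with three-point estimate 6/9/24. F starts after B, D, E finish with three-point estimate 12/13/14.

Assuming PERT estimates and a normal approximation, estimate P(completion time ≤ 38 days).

0.348

te_A = (10 + 4·13 + 16)/6 = 78/6 = 13; σ²_A = ((16−10)/6)² = 1.000
te_B = (10 + 4·11 + 24)/6 = 78/6 = 13; σ²_B = ((24−10)/6)² = 5.444
te_C = (1 + 4·6 + 17)/6 = 42/6 = 7; σ²_C = ((17−1)/6)² = 7.111
te_D = (1 + 4·4 + 13)/6 = 30/6 = 5; σ²_D = ((13−1)/6)² = 4.000
te_E = (6 + 4·9 + 24)/6 = 66/6 = 11; σ²_E = ((24−6)/6)² = 9.000
te_F = (12 + 4·13 + 14)/6 = 78/6 = 13; σ²_F = ((14−12)/6)² = 0.111

Forward pass:
ES_A = 0; EF_A = 13
ES_B = 13; EF_B = 13+13 = 26
ES_C = 13; EF_C = 13+7 = 20
ES_D = max(EF_A=13, EF_C=20) = 20; EF_D = 20+5 = 25
ES_E = 13; EF_E = 13+11 = 24
ES_F = max(EF_B=26, EF_D=25, EF_E=24) = 26; EF_F = 26+13 = 39
Expected project duration μ = 39 days. Critical path: A → B → F.

Variance along critical path = 1.000 + 5.444 + 0.111 = 6.556; σ = √6.556 = 2.560 days.
Z = (38 − 39) / 2.560 = -0.391
P(T ≤ 38) = Φ(-0.391) ≈ 0.348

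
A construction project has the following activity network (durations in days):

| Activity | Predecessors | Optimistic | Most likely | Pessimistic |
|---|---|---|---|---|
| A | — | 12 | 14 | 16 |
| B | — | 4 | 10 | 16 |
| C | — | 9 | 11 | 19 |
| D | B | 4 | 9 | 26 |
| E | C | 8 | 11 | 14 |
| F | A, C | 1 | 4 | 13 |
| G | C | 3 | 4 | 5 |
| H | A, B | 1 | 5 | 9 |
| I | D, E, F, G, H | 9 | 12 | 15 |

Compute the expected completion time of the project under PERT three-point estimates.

35 days

te_A = (12 + 4·14 + 16)/6 = 84/6 = 14
te_B = (4 + 4·10 + 16)/6 = 60/6 = 10
te_C = (9 + 4·11 + 19)/6 = 72/6 = 12
te_D = (4 + 4·9 + 26)/6 = 66/6 = 11
te_E = (8 + 4·11 + 14)/6 = 66/6 = 11
te_F = (1 + 4·4 + 13)/6 = 30/6 = 5
te_G = (3 + 4·4 + 5)/6 = 24/6 = 4
te_H = (1 + 4·5 + 9)/6 = 30/6 = 5
te_I = (9 + 4·12 + 15)/6 = 72/6 = 12

Forward pass:
ES_A = 0; EF_A = 14
ES_B = 0; EF_B = 10
ES_C = 0; EF_C = 12
ES_D = 10; EF_D = 10+11 = 21
ES_E = 12; EF_E = 12+11 = 23
ES_F = max(EF_A=14, EF_C=12) = 14; EF_F = 14+5 = 19
ES_G = 12; EF_G = 12+4 = 16
ES_H = max(EF_A=14, EF_B=10) = 14; EF_H = 14+5 = 19
ES_I = max(EF_D=21, EF_E=23, EF_F=19, EF_G=16, EF_H=19) = 23; EF_I = 23+12 = 35
Expected project duration μ = 35 days. Critical path: C → E → I.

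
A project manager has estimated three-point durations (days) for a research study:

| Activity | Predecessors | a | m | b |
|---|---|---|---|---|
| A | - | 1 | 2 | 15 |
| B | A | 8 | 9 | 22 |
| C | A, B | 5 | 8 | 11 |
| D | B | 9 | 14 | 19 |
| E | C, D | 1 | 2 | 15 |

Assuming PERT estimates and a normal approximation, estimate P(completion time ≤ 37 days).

0.820

te_A = (1 + 4·2 + 15)/6 = 24/6 = 4; σ²_A = ((15−1)/6)² = 5.444
te_B = (8 + 4·9 + 22)/6 = 66/6 = 11; σ²_B = ((22−8)/6)² = 5.444
te_C = (5 + 4·8 + 11)/6 = 48/6 = 8; σ²_C = ((11−5)/6)² = 1.000
te_D = (9 + 4·14 + 19)/6 = 84/6 = 14; σ²_D = ((19−9)/6)² = 2.778
te_E = (1 + 4·2 + 15)/6 = 24/6 = 4; σ²_E = ((15−1)/6)² = 5.444

Forward pass:
ES_A = 0; EF_A = 4
ES_B = 4; EF_B = 4+11 = 15
ES_C = max(EF_A=4, EF_B=15) = 15; EF_C = 15+8 = 23
ES_D = 15; EF_D = 15+14 = 29
ES_E = max(EF_C=23, EF_D=29) = 29; EF_E = 29+4 = 33
Expected project duration μ = 33 days. Critical path: A → B → D → E.

Variance along critical path = 5.444 + 5.444 + 2.778 + 5.444 = 19.111; σ = √19.111 = 4.372 days.
Z = (37 − 33) / 4.372 = 0.915
P(T ≤ 37) = Φ(0.915) ≈ 0.820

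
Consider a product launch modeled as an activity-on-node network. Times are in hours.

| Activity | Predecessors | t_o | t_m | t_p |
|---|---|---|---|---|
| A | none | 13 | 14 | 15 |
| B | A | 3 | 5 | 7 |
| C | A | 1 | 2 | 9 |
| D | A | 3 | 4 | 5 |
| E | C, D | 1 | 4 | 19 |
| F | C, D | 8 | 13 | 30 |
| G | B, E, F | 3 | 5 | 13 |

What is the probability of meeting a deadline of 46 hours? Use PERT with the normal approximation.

te_A = (13 + 4·14 + 15)/6 = 84/6 = 14; σ²_A = ((15−13)/6)² = 0.111
te_B = (3 + 4·5 + 7)/6 = 30/6 = 5; σ²_B = ((7−3)/6)² = 0.444
te_C = (1 + 4·2 + 9)/6 = 18/6 = 3; σ²_C = ((9−1)/6)² = 1.778
te_D = (3 + 4·4 + 5)/6 = 24/6 = 4; σ²_D = ((5−3)/6)² = 0.111
te_E = (1 + 4·4 + 19)/6 = 36/6 = 6; σ²_E = ((19−1)/6)² = 9.000
te_F = (8 + 4·13 + 30)/6 = 90/6 = 15; σ²_F = ((30−8)/6)² = 13.444
te_G = (3 + 4·5 + 13)/6 = 36/6 = 6; σ²_G = ((13−3)/6)² = 2.778

Forward pass:
ES_A = 0; EF_A = 14
ES_B = 14; EF_B = 14+5 = 19
ES_C = 14; EF_C = 14+3 = 17
ES_D = 14; EF_D = 14+4 = 18
ES_E = max(EF_C=17, EF_D=18) = 18; EF_E = 18+6 = 24
ES_F = max(EF_C=17, EF_D=18) = 18; EF_F = 18+15 = 33
ES_G = max(EF_B=19, EF_E=24, EF_F=33) = 33; EF_G = 33+6 = 39
Expected project duration μ = 39 hours. Critical path: A → D → F → G.

Variance along critical path = 0.111 + 0.111 + 13.444 + 2.778 = 16.444; σ = √16.444 = 4.055 hours.
Z = (46 − 39) / 4.055 = 1.726
P(T ≤ 46) = Φ(1.726) ≈ 0.958

0.958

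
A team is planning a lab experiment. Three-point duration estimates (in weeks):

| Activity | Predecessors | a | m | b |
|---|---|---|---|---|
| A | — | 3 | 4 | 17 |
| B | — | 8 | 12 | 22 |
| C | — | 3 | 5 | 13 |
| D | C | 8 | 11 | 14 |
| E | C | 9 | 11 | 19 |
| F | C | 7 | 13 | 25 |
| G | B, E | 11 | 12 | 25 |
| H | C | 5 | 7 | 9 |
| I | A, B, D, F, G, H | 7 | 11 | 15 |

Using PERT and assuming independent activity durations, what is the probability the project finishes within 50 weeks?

0.975

te_A = (3 + 4·4 + 17)/6 = 36/6 = 6; σ²_A = ((17−3)/6)² = 5.444
te_B = (8 + 4·12 + 22)/6 = 78/6 = 13; σ²_B = ((22−8)/6)² = 5.444
te_C = (3 + 4·5 + 13)/6 = 36/6 = 6; σ²_C = ((13−3)/6)² = 2.778
te_D = (8 + 4·11 + 14)/6 = 66/6 = 11; σ²_D = ((14−8)/6)² = 1.000
te_E = (9 + 4·11 + 19)/6 = 72/6 = 12; σ²_E = ((19−9)/6)² = 2.778
te_F = (7 + 4·13 + 25)/6 = 84/6 = 14; σ²_F = ((25−7)/6)² = 9.000
te_G = (11 + 4·12 + 25)/6 = 84/6 = 14; σ²_G = ((25−11)/6)² = 5.444
te_H = (5 + 4·7 + 9)/6 = 42/6 = 7; σ²_H = ((9−5)/6)² = 0.444
te_I = (7 + 4·11 + 15)/6 = 66/6 = 11; σ²_I = ((15−7)/6)² = 1.778

Forward pass:
ES_A = 0; EF_A = 6
ES_B = 0; EF_B = 13
ES_C = 0; EF_C = 6
ES_D = 6; EF_D = 6+11 = 17
ES_E = 6; EF_E = 6+12 = 18
ES_F = 6; EF_F = 6+14 = 20
ES_G = max(EF_B=13, EF_E=18) = 18; EF_G = 18+14 = 32
ES_H = 6; EF_H = 6+7 = 13
ES_I = max(EF_A=6, EF_B=13, EF_D=17, EF_F=20, EF_G=32, EF_H=13) = 32; EF_I = 32+11 = 43
Expected project duration μ = 43 weeks. Critical path: C → E → G → I.

Variance along critical path = 2.778 + 2.778 + 5.444 + 1.778 = 12.778; σ = √12.778 = 3.575 weeks.
Z = (50 − 43) / 3.575 = 1.958
P(T ≤ 50) = Φ(1.958) ≈ 0.975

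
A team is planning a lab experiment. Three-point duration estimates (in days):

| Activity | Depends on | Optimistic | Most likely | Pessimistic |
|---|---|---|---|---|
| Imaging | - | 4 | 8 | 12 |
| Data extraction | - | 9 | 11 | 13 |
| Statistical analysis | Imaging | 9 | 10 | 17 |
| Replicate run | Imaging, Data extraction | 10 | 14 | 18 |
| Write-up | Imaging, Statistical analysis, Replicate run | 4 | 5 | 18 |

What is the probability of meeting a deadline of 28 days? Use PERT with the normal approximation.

0.074

te_Imaging = (4 + 4·8 + 12)/6 = 48/6 = 8; σ²_Imaging = ((12−4)/6)² = 1.778
te_Data extraction = (9 + 4·11 + 13)/6 = 66/6 = 11; σ²_Data extraction = ((13−9)/6)² = 0.444
te_Statistical analysis = (9 + 4·10 + 17)/6 = 66/6 = 11; σ²_Statistical analysis = ((17−9)/6)² = 1.778
te_Replicate run = (10 + 4·14 + 18)/6 = 84/6 = 14; σ²_Replicate run = ((18−10)/6)² = 1.778
te_Write-up = (4 + 4·5 + 18)/6 = 42/6 = 7; σ²_Write-up = ((18−4)/6)² = 5.444

Forward pass:
ES_Imaging = 0; EF_Imaging = 8
ES_Data extraction = 0; EF_Data extraction = 11
ES_Statistical analysis = 8; EF_Statistical analysis = 8+11 = 19
ES_Replicate run = max(EF_Imaging=8, EF_Data extraction=11) = 11; EF_Replicate run = 11+14 = 25
ES_Write-up = max(EF_Imaging=8, EF_Statistical analysis=19, EF_Replicate run=25) = 25; EF_Write-up = 25+7 = 32
Expected project duration μ = 32 days. Critical path: Data extraction → Replicate run → Write-up.

Variance along critical path = 0.444 + 1.778 + 5.444 = 7.667; σ = √7.667 = 2.769 days.
Z = (28 − 32) / 2.769 = -1.445
P(T ≤ 28) = Φ(-1.445) ≈ 0.074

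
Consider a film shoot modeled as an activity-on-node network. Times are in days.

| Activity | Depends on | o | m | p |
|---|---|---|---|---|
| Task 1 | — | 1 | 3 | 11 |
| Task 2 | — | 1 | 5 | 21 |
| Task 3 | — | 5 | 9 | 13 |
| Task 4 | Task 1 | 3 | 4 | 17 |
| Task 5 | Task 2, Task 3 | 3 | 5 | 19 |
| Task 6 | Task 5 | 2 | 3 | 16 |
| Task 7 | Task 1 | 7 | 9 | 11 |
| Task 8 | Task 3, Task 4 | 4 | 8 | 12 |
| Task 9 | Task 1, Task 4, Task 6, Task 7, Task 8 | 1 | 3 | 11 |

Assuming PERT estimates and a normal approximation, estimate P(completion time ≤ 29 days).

te_Task 1 = (1 + 4·3 + 11)/6 = 24/6 = 4; σ²_Task 1 = ((11−1)/6)² = 2.778
te_Task 2 = (1 + 4·5 + 21)/6 = 42/6 = 7; σ²_Task 2 = ((21−1)/6)² = 11.111
te_Task 3 = (5 + 4·9 + 13)/6 = 54/6 = 9; σ²_Task 3 = ((13−5)/6)² = 1.778
te_Task 4 = (3 + 4·4 + 17)/6 = 36/6 = 6; σ²_Task 4 = ((17−3)/6)² = 5.444
te_Task 5 = (3 + 4·5 + 19)/6 = 42/6 = 7; σ²_Task 5 = ((19−3)/6)² = 7.111
te_Task 6 = (2 + 4·3 + 16)/6 = 30/6 = 5; σ²_Task 6 = ((16−2)/6)² = 5.444
te_Task 7 = (7 + 4·9 + 11)/6 = 54/6 = 9; σ²_Task 7 = ((11−7)/6)² = 0.444
te_Task 8 = (4 + 4·8 + 12)/6 = 48/6 = 8; σ²_Task 8 = ((12−4)/6)² = 1.778
te_Task 9 = (1 + 4·3 + 11)/6 = 24/6 = 4; σ²_Task 9 = ((11−1)/6)² = 2.778

Forward pass:
ES_Task 1 = 0; EF_Task 1 = 4
ES_Task 2 = 0; EF_Task 2 = 7
ES_Task 3 = 0; EF_Task 3 = 9
ES_Task 4 = 4; EF_Task 4 = 4+6 = 10
ES_Task 5 = max(EF_Task 2=7, EF_Task 3=9) = 9; EF_Task 5 = 9+7 = 16
ES_Task 6 = 16; EF_Task 6 = 16+5 = 21
ES_Task 7 = 4; EF_Task 7 = 4+9 = 13
ES_Task 8 = max(EF_Task 3=9, EF_Task 4=10) = 10; EF_Task 8 = 10+8 = 18
ES_Task 9 = max(EF_Task 1=4, EF_Task 4=10, EF_Task 6=21, EF_Task 7=13, EF_Task 8=18) = 21; EF_Task 9 = 21+4 = 25
Expected project duration μ = 25 days. Critical path: Task 3 → Task 5 → Task 6 → Task 9.

Variance along critical path = 1.778 + 7.111 + 5.444 + 2.778 = 17.111; σ = √17.111 = 4.137 days.
Z = (29 − 25) / 4.137 = 0.967
P(T ≤ 29) = Φ(0.967) ≈ 0.833

0.833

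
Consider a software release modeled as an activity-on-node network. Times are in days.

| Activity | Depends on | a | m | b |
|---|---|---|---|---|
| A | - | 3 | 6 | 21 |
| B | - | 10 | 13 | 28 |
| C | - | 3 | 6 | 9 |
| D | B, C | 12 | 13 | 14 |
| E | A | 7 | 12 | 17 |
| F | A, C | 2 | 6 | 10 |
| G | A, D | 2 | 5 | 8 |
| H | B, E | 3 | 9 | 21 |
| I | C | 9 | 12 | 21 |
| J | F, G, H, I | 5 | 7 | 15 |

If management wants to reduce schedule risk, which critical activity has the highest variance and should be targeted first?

te_A = (3 + 4·6 + 21)/6 = 48/6 = 8; σ²_A = ((21−3)/6)² = 9.000
te_B = (10 + 4·13 + 28)/6 = 90/6 = 15; σ²_B = ((28−10)/6)² = 9.000
te_C = (3 + 4·6 + 9)/6 = 36/6 = 6; σ²_C = ((9−3)/6)² = 1.000
te_D = (12 + 4·13 + 14)/6 = 78/6 = 13; σ²_D = ((14−12)/6)² = 0.111
te_E = (7 + 4·12 + 17)/6 = 72/6 = 12; σ²_E = ((17−7)/6)² = 2.778
te_F = (2 + 4·6 + 10)/6 = 36/6 = 6; σ²_F = ((10−2)/6)² = 1.778
te_G = (2 + 4·5 + 8)/6 = 30/6 = 5; σ²_G = ((8−2)/6)² = 1.000
te_H = (3 + 4·9 + 21)/6 = 60/6 = 10; σ²_H = ((21−3)/6)² = 9.000
te_I = (9 + 4·12 + 21)/6 = 78/6 = 13; σ²_I = ((21−9)/6)² = 4.000
te_J = (5 + 4·7 + 15)/6 = 48/6 = 8; σ²_J = ((15−5)/6)² = 2.778

Forward pass:
ES_A = 0; EF_A = 8
ES_B = 0; EF_B = 15
ES_C = 0; EF_C = 6
ES_D = max(EF_B=15, EF_C=6) = 15; EF_D = 15+13 = 28
ES_E = 8; EF_E = 8+12 = 20
ES_F = max(EF_A=8, EF_C=6) = 8; EF_F = 8+6 = 14
ES_G = max(EF_A=8, EF_D=28) = 28; EF_G = 28+5 = 33
ES_H = max(EF_B=15, EF_E=20) = 20; EF_H = 20+10 = 30
ES_I = 6; EF_I = 6+13 = 19
ES_J = max(EF_F=14, EF_G=33, EF_H=30, EF_I=19) = 33; EF_J = 33+8 = 41
Expected project duration μ = 41 days. Critical path: B → D → G → J.

Variances on critical path: σ²_B=9.000, σ²_D=0.111, σ²_G=1.000, σ²_J=2.778.
Largest is σ²_B = 9.000.

B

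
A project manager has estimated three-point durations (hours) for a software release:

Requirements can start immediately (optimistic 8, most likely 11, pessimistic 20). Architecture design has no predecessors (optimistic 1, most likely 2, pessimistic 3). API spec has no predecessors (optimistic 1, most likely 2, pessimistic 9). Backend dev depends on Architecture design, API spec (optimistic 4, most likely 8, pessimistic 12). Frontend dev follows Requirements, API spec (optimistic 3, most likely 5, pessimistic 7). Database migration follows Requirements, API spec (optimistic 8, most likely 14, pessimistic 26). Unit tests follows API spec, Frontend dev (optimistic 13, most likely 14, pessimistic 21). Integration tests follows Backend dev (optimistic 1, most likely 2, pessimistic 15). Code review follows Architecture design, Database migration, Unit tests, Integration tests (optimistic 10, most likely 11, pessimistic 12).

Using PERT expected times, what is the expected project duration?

43 hours

te_Requirements = (8 + 4·11 + 20)/6 = 72/6 = 12
te_Architecture design = (1 + 4·2 + 3)/6 = 12/6 = 2
te_API spec = (1 + 4·2 + 9)/6 = 18/6 = 3
te_Backend dev = (4 + 4·8 + 12)/6 = 48/6 = 8
te_Frontend dev = (3 + 4·5 + 7)/6 = 30/6 = 5
te_Database migration = (8 + 4·14 + 26)/6 = 90/6 = 15
te_Unit tests = (13 + 4·14 + 21)/6 = 90/6 = 15
te_Integration tests = (1 + 4·2 + 15)/6 = 24/6 = 4
te_Code review = (10 + 4·11 + 12)/6 = 66/6 = 11

Forward pass:
ES_Requirements = 0; EF_Requirements = 12
ES_Architecture design = 0; EF_Architecture design = 2
ES_API spec = 0; EF_API spec = 3
ES_Backend dev = max(EF_Architecture design=2, EF_API spec=3) = 3; EF_Backend dev = 3+8 = 11
ES_Frontend dev = max(EF_Requirements=12, EF_API spec=3) = 12; EF_Frontend dev = 12+5 = 17
ES_Database migration = max(EF_Requirements=12, EF_API spec=3) = 12; EF_Database migration = 12+15 = 27
ES_Unit tests = max(EF_API spec=3, EF_Frontend dev=17) = 17; EF_Unit tests = 17+15 = 32
ES_Integration tests = 11; EF_Integration tests = 11+4 = 15
ES_Code review = max(EF_Architecture design=2, EF_Database migration=27, EF_Unit tests=32, EF_Integration tests=15) = 32; EF_Code review = 32+11 = 43
Expected project duration μ = 43 hours. Critical path: Requirements → Frontend dev → Unit tests → Code review.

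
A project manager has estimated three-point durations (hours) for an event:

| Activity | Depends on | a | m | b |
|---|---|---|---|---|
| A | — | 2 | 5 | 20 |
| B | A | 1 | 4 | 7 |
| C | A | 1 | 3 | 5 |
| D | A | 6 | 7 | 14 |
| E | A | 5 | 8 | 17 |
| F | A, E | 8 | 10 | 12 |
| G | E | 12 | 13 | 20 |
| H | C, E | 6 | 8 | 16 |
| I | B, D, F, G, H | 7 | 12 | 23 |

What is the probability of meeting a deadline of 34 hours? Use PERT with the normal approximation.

te_A = (2 + 4·5 + 20)/6 = 42/6 = 7; σ²_A = ((20−2)/6)² = 9.000
te_B = (1 + 4·4 + 7)/6 = 24/6 = 4; σ²_B = ((7−1)/6)² = 1.000
te_C = (1 + 4·3 + 5)/6 = 18/6 = 3; σ²_C = ((5−1)/6)² = 0.444
te_D = (6 + 4·7 + 14)/6 = 48/6 = 8; σ²_D = ((14−6)/6)² = 1.778
te_E = (5 + 4·8 + 17)/6 = 54/6 = 9; σ²_E = ((17−5)/6)² = 4.000
te_F = (8 + 4·10 + 12)/6 = 60/6 = 10; σ²_F = ((12−8)/6)² = 0.444
te_G = (12 + 4·13 + 20)/6 = 84/6 = 14; σ²_G = ((20−12)/6)² = 1.778
te_H = (6 + 4·8 + 16)/6 = 54/6 = 9; σ²_H = ((16−6)/6)² = 2.778
te_I = (7 + 4·12 + 23)/6 = 78/6 = 13; σ²_I = ((23−7)/6)² = 7.111

Forward pass:
ES_A = 0; EF_A = 7
ES_B = 7; EF_B = 7+4 = 11
ES_C = 7; EF_C = 7+3 = 10
ES_D = 7; EF_D = 7+8 = 15
ES_E = 7; EF_E = 7+9 = 16
ES_F = max(EF_A=7, EF_E=16) = 16; EF_F = 16+10 = 26
ES_G = 16; EF_G = 16+14 = 30
ES_H = max(EF_C=10, EF_E=16) = 16; EF_H = 16+9 = 25
ES_I = max(EF_B=11, EF_D=15, EF_F=26, EF_G=30, EF_H=25) = 30; EF_I = 30+13 = 43
Expected project duration μ = 43 hours. Critical path: A → E → G → I.

Variance along critical path = 9.000 + 4.000 + 1.778 + 7.111 = 21.889; σ = √21.889 = 4.679 hours.
Z = (34 − 43) / 4.679 = -1.924
P(T ≤ 34) = Φ(-1.924) ≈ 0.027

0.027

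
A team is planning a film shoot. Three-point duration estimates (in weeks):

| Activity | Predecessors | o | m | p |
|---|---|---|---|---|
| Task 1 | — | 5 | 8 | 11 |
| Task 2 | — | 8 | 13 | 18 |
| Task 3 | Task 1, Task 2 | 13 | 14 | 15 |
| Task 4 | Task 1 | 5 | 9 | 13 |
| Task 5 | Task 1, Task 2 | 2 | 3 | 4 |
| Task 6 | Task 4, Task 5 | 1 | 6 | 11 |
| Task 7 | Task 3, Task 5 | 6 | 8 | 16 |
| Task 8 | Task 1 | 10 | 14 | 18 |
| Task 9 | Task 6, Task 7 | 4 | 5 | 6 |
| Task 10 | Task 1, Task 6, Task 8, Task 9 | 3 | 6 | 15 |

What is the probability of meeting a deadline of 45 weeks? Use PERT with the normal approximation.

te_Task 1 = (5 + 4·8 + 11)/6 = 48/6 = 8; σ²_Task 1 = ((11−5)/6)² = 1.000
te_Task 2 = (8 + 4·13 + 18)/6 = 78/6 = 13; σ²_Task 2 = ((18−8)/6)² = 2.778
te_Task 3 = (13 + 4·14 + 15)/6 = 84/6 = 14; σ²_Task 3 = ((15−13)/6)² = 0.111
te_Task 4 = (5 + 4·9 + 13)/6 = 54/6 = 9; σ²_Task 4 = ((13−5)/6)² = 1.778
te_Task 5 = (2 + 4·3 + 4)/6 = 18/6 = 3; σ²_Task 5 = ((4−2)/6)² = 0.111
te_Task 6 = (1 + 4·6 + 11)/6 = 36/6 = 6; σ²_Task 6 = ((11−1)/6)² = 2.778
te_Task 7 = (6 + 4·8 + 16)/6 = 54/6 = 9; σ²_Task 7 = ((16−6)/6)² = 2.778
te_Task 8 = (10 + 4·14 + 18)/6 = 84/6 = 14; σ²_Task 8 = ((18−10)/6)² = 1.778
te_Task 9 = (4 + 4·5 + 6)/6 = 30/6 = 5; σ²_Task 9 = ((6−4)/6)² = 0.111
te_Task 10 = (3 + 4·6 + 15)/6 = 42/6 = 7; σ²_Task 10 = ((15−3)/6)² = 4.000

Forward pass:
ES_Task 1 = 0; EF_Task 1 = 8
ES_Task 2 = 0; EF_Task 2 = 13
ES_Task 3 = max(EF_Task 1=8, EF_Task 2=13) = 13; EF_Task 3 = 13+14 = 27
ES_Task 4 = 8; EF_Task 4 = 8+9 = 17
ES_Task 5 = max(EF_Task 1=8, EF_Task 2=13) = 13; EF_Task 5 = 13+3 = 16
ES_Task 6 = max(EF_Task 4=17, EF_Task 5=16) = 17; EF_Task 6 = 17+6 = 23
ES_Task 7 = max(EF_Task 3=27, EF_Task 5=16) = 27; EF_Task 7 = 27+9 = 36
ES_Task 8 = 8; EF_Task 8 = 8+14 = 22
ES_Task 9 = max(EF_Task 6=23, EF_Task 7=36) = 36; EF_Task 9 = 36+5 = 41
ES_Task 10 = max(EF_Task 1=8, EF_Task 6=23, EF_Task 8=22, EF_Task 9=41) = 41; EF_Task 10 = 41+7 = 48
Expected project duration μ = 48 weeks. Critical path: Task 2 → Task 3 → Task 7 → Task 9 → Task 10.

Variance along critical path = 2.778 + 0.111 + 2.778 + 0.111 + 4.000 = 9.778; σ = √9.778 = 3.127 weeks.
Z = (45 − 48) / 3.127 = -0.959
P(T ≤ 45) = Φ(-0.959) ≈ 0.169

0.169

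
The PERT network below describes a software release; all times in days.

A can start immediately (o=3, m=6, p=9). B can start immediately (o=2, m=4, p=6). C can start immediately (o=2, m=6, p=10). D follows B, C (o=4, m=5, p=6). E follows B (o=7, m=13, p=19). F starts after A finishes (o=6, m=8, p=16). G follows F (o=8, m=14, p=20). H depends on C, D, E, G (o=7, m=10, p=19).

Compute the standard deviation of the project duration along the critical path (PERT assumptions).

3.43 days

te_A = (3 + 4·6 + 9)/6 = 36/6 = 6; σ²_A = ((9−3)/6)² = 1.000
te_B = (2 + 4·4 + 6)/6 = 24/6 = 4; σ²_B = ((6−2)/6)² = 0.444
te_C = (2 + 4·6 + 10)/6 = 36/6 = 6; σ²_C = ((10−2)/6)² = 1.778
te_D = (4 + 4·5 + 6)/6 = 30/6 = 5; σ²_D = ((6−4)/6)² = 0.111
te_E = (7 + 4·13 + 19)/6 = 78/6 = 13; σ²_E = ((19−7)/6)² = 4.000
te_F = (6 + 4·8 + 16)/6 = 54/6 = 9; σ²_F = ((16−6)/6)² = 2.778
te_G = (8 + 4·14 + 20)/6 = 84/6 = 14; σ²_G = ((20−8)/6)² = 4.000
te_H = (7 + 4·10 + 19)/6 = 66/6 = 11; σ²_H = ((19−7)/6)² = 4.000

Forward pass:
ES_A = 0; EF_A = 6
ES_B = 0; EF_B = 4
ES_C = 0; EF_C = 6
ES_D = max(EF_B=4, EF_C=6) = 6; EF_D = 6+5 = 11
ES_E = 4; EF_E = 4+13 = 17
ES_F = 6; EF_F = 6+9 = 15
ES_G = 15; EF_G = 15+14 = 29
ES_H = max(EF_C=6, EF_D=11, EF_E=17, EF_G=29) = 29; EF_H = 29+11 = 40
Expected project duration μ = 40 days. Critical path: A → F → G → H.

Variance along critical path = 1.000 + 2.778 + 4.000 + 4.000 = 11.778
σ = √11.778 = 3.432 days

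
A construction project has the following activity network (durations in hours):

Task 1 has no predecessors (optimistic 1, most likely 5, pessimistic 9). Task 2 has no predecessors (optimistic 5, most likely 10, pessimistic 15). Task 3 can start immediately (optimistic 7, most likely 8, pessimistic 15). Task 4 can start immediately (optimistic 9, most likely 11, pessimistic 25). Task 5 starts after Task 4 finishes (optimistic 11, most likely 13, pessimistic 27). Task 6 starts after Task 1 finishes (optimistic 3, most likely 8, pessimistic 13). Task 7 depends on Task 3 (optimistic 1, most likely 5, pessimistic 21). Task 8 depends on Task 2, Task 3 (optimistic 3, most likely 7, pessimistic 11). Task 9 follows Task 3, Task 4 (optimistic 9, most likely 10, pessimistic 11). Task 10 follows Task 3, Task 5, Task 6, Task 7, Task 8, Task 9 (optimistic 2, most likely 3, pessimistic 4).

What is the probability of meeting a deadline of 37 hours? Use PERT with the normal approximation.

0.943

te_Task 1 = (1 + 4·5 + 9)/6 = 30/6 = 5; σ²_Task 1 = ((9−1)/6)² = 1.778
te_Task 2 = (5 + 4·10 + 15)/6 = 60/6 = 10; σ²_Task 2 = ((15−5)/6)² = 2.778
te_Task 3 = (7 + 4·8 + 15)/6 = 54/6 = 9; σ²_Task 3 = ((15−7)/6)² = 1.778
te_Task 4 = (9 + 4·11 + 25)/6 = 78/6 = 13; σ²_Task 4 = ((25−9)/6)² = 7.111
te_Task 5 = (11 + 4·13 + 27)/6 = 90/6 = 15; σ²_Task 5 = ((27−11)/6)² = 7.111
te_Task 6 = (3 + 4·8 + 13)/6 = 48/6 = 8; σ²_Task 6 = ((13−3)/6)² = 2.778
te_Task 7 = (1 + 4·5 + 21)/6 = 42/6 = 7; σ²_Task 7 = ((21−1)/6)² = 11.111
te_Task 8 = (3 + 4·7 + 11)/6 = 42/6 = 7; σ²_Task 8 = ((11−3)/6)² = 1.778
te_Task 9 = (9 + 4·10 + 11)/6 = 60/6 = 10; σ²_Task 9 = ((11−9)/6)² = 0.111
te_Task 10 = (2 + 4·3 + 4)/6 = 18/6 = 3; σ²_Task 10 = ((4−2)/6)² = 0.111

Forward pass:
ES_Task 1 = 0; EF_Task 1 = 5
ES_Task 2 = 0; EF_Task 2 = 10
ES_Task 3 = 0; EF_Task 3 = 9
ES_Task 4 = 0; EF_Task 4 = 13
ES_Task 5 = 13; EF_Task 5 = 13+15 = 28
ES_Task 6 = 5; EF_Task 6 = 5+8 = 13
ES_Task 7 = 9; EF_Task 7 = 9+7 = 16
ES_Task 8 = max(EF_Task 2=10, EF_Task 3=9) = 10; EF_Task 8 = 10+7 = 17
ES_Task 9 = max(EF_Task 3=9, EF_Task 4=13) = 13; EF_Task 9 = 13+10 = 23
ES_Task 10 = max(EF_Task 3=9, EF_Task 5=28, EF_Task 6=13, EF_Task 7=16, EF_Task 8=17, EF_Task 9=23) = 28; EF_Task 10 = 28+3 = 31
Expected project duration μ = 31 hours. Critical path: Task 4 → Task 5 → Task 10.

Variance along critical path = 7.111 + 7.111 + 0.111 = 14.333; σ = √14.333 = 3.786 hours.
Z = (37 − 31) / 3.786 = 1.585
P(T ≤ 37) = Φ(1.585) ≈ 0.943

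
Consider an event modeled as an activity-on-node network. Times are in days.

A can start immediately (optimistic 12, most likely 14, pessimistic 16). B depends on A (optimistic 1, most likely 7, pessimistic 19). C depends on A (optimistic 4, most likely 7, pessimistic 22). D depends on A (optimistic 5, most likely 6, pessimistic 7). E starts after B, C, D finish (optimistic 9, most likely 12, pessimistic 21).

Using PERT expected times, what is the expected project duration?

te_A = (12 + 4·14 + 16)/6 = 84/6 = 14
te_B = (1 + 4·7 + 19)/6 = 48/6 = 8
te_C = (4 + 4·7 + 22)/6 = 54/6 = 9
te_D = (5 + 4·6 + 7)/6 = 36/6 = 6
te_E = (9 + 4·12 + 21)/6 = 78/6 = 13

Forward pass:
ES_A = 0; EF_A = 14
ES_B = 14; EF_B = 14+8 = 22
ES_C = 14; EF_C = 14+9 = 23
ES_D = 14; EF_D = 14+6 = 20
ES_E = max(EF_B=22, EF_C=23, EF_D=20) = 23; EF_E = 23+13 = 36
Expected project duration μ = 36 days. Critical path: A → C → E.

36 days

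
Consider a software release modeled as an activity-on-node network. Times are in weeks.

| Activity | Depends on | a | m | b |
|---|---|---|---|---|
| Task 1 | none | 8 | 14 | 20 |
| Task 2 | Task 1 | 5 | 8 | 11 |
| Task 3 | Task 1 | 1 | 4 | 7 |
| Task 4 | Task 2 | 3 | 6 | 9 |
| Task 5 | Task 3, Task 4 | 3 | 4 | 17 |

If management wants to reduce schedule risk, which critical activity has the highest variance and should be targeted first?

te_Task 1 = (8 + 4·14 + 20)/6 = 84/6 = 14; σ²_Task 1 = ((20−8)/6)² = 4.000
te_Task 2 = (5 + 4·8 + 11)/6 = 48/6 = 8; σ²_Task 2 = ((11−5)/6)² = 1.000
te_Task 3 = (1 + 4·4 + 7)/6 = 24/6 = 4; σ²_Task 3 = ((7−1)/6)² = 1.000
te_Task 4 = (3 + 4·6 + 9)/6 = 36/6 = 6; σ²_Task 4 = ((9−3)/6)² = 1.000
te_Task 5 = (3 + 4·4 + 17)/6 = 36/6 = 6; σ²_Task 5 = ((17−3)/6)² = 5.444

Forward pass:
ES_Task 1 = 0; EF_Task 1 = 14
ES_Task 2 = 14; EF_Task 2 = 14+8 = 22
ES_Task 3 = 14; EF_Task 3 = 14+4 = 18
ES_Task 4 = 22; EF_Task 4 = 22+6 = 28
ES_Task 5 = max(EF_Task 3=18, EF_Task 4=28) = 28; EF_Task 5 = 28+6 = 34
Expected project duration μ = 34 weeks. Critical path: Task 1 → Task 2 → Task 4 → Task 5.

Variances on critical path: σ²_Task 1=4.000, σ²_Task 2=1.000, σ²_Task 4=1.000, σ²_Task 5=5.444.
Largest is σ²_Task 5 = 5.444.

Task 5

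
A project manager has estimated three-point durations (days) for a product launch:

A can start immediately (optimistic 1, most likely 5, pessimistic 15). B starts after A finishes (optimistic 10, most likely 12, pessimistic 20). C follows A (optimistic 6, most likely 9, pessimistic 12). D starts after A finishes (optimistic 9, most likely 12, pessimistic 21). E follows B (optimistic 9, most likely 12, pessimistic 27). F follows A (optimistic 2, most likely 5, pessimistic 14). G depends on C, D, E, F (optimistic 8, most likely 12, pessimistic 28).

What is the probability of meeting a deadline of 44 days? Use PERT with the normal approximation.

te_A = (1 + 4·5 + 15)/6 = 36/6 = 6; σ²_A = ((15−1)/6)² = 5.444
te_B = (10 + 4·12 + 20)/6 = 78/6 = 13; σ²_B = ((20−10)/6)² = 2.778
te_C = (6 + 4·9 + 12)/6 = 54/6 = 9; σ²_C = ((12−6)/6)² = 1.000
te_D = (9 + 4·12 + 21)/6 = 78/6 = 13; σ²_D = ((21−9)/6)² = 4.000
te_E = (9 + 4·12 + 27)/6 = 84/6 = 14; σ²_E = ((27−9)/6)² = 9.000
te_F = (2 + 4·5 + 14)/6 = 36/6 = 6; σ²_F = ((14−2)/6)² = 4.000
te_G = (8 + 4·12 + 28)/6 = 84/6 = 14; σ²_G = ((28−8)/6)² = 11.111

Forward pass:
ES_A = 0; EF_A = 6
ES_B = 6; EF_B = 6+13 = 19
ES_C = 6; EF_C = 6+9 = 15
ES_D = 6; EF_D = 6+13 = 19
ES_E = 19; EF_E = 19+14 = 33
ES_F = 6; EF_F = 6+6 = 12
ES_G = max(EF_C=15, EF_D=19, EF_E=33, EF_F=12) = 33; EF_G = 33+14 = 47
Expected project duration μ = 47 days. Critical path: A → B → E → G.

Variance along critical path = 5.444 + 2.778 + 9.000 + 11.111 = 28.333; σ = √28.333 = 5.323 days.
Z = (44 − 47) / 5.323 = -0.564
P(T ≤ 44) = Φ(-0.564) ≈ 0.287

0.287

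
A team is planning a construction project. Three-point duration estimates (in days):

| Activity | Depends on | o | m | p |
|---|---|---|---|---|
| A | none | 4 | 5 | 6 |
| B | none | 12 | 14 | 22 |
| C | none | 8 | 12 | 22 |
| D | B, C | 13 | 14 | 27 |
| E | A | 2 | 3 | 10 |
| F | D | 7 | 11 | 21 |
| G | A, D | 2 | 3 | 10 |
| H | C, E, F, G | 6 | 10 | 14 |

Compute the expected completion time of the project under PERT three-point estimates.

te_A = (4 + 4·5 + 6)/6 = 30/6 = 5
te_B = (12 + 4·14 + 22)/6 = 90/6 = 15
te_C = (8 + 4·12 + 22)/6 = 78/6 = 13
te_D = (13 + 4·14 + 27)/6 = 96/6 = 16
te_E = (2 + 4·3 + 10)/6 = 24/6 = 4
te_F = (7 + 4·11 + 21)/6 = 72/6 = 12
te_G = (2 + 4·3 + 10)/6 = 24/6 = 4
te_H = (6 + 4·10 + 14)/6 = 60/6 = 10

Forward pass:
ES_A = 0; EF_A = 5
ES_B = 0; EF_B = 15
ES_C = 0; EF_C = 13
ES_D = max(EF_B=15, EF_C=13) = 15; EF_D = 15+16 = 31
ES_E = 5; EF_E = 5+4 = 9
ES_F = 31; EF_F = 31+12 = 43
ES_G = max(EF_A=5, EF_D=31) = 31; EF_G = 31+4 = 35
ES_H = max(EF_C=13, EF_E=9, EF_F=43, EF_G=35) = 43; EF_H = 43+10 = 53
Expected project duration μ = 53 days. Critical path: B → D → F → H.

53 days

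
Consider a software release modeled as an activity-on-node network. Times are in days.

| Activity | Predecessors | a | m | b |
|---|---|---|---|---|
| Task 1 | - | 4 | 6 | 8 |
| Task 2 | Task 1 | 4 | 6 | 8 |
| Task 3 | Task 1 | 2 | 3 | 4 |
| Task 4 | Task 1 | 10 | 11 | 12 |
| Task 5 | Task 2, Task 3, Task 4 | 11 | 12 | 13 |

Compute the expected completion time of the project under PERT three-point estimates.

29 days

te_Task 1 = (4 + 4·6 + 8)/6 = 36/6 = 6
te_Task 2 = (4 + 4·6 + 8)/6 = 36/6 = 6
te_Task 3 = (2 + 4·3 + 4)/6 = 18/6 = 3
te_Task 4 = (10 + 4·11 + 12)/6 = 66/6 = 11
te_Task 5 = (11 + 4·12 + 13)/6 = 72/6 = 12

Forward pass:
ES_Task 1 = 0; EF_Task 1 = 6
ES_Task 2 = 6; EF_Task 2 = 6+6 = 12
ES_Task 3 = 6; EF_Task 3 = 6+3 = 9
ES_Task 4 = 6; EF_Task 4 = 6+11 = 17
ES_Task 5 = max(EF_Task 2=12, EF_Task 3=9, EF_Task 4=17) = 17; EF_Task 5 = 17+12 = 29
Expected project duration μ = 29 days. Critical path: Task 1 → Task 4 → Task 5.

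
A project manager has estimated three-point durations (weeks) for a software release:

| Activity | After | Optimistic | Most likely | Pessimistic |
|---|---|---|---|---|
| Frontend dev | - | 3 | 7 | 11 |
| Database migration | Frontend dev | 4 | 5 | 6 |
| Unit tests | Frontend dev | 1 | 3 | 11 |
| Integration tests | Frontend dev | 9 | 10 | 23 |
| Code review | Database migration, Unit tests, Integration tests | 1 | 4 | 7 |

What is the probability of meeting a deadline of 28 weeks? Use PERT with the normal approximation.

0.959

te_Frontend dev = (3 + 4·7 + 11)/6 = 42/6 = 7; σ²_Frontend dev = ((11−3)/6)² = 1.778
te_Database migration = (4 + 4·5 + 6)/6 = 30/6 = 5; σ²_Database migration = ((6−4)/6)² = 0.111
te_Unit tests = (1 + 4·3 + 11)/6 = 24/6 = 4; σ²_Unit tests = ((11−1)/6)² = 2.778
te_Integration tests = (9 + 4·10 + 23)/6 = 72/6 = 12; σ²_Integration tests = ((23−9)/6)² = 5.444
te_Code review = (1 + 4·4 + 7)/6 = 24/6 = 4; σ²_Code review = ((7−1)/6)² = 1.000

Forward pass:
ES_Frontend dev = 0; EF_Frontend dev = 7
ES_Database migration = 7; EF_Database migration = 7+5 = 12
ES_Unit tests = 7; EF_Unit tests = 7+4 = 11
ES_Integration tests = 7; EF_Integration tests = 7+12 = 19
ES_Code review = max(EF_Database migration=12, EF_Unit tests=11, EF_Integration tests=19) = 19; EF_Code review = 19+4 = 23
Expected project duration μ = 23 weeks. Critical path: Frontend dev → Integration tests → Code review.

Variance along critical path = 1.778 + 5.444 + 1.000 = 8.222; σ = √8.222 = 2.867 weeks.
Z = (28 − 23) / 2.867 = 1.744
P(T ≤ 28) = Φ(1.744) ≈ 0.959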